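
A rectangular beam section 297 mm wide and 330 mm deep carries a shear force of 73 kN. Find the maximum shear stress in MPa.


A = b * h = 297 * 330 = 98010 mm^2
V = 73 kN = 73000.0 N
tau_max = 1.5 * V / A = 1.5 * 73000.0 / 98010
= 1.1172 MPa

1.1172 MPa


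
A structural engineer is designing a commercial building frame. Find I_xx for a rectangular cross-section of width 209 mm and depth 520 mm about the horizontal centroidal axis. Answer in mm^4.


I = b * h^3 / 12
= 209 * 520^3 / 12
= 209 * 140608000 / 12
= 2448922666.67 mm^4

2448922666.67 mm^4


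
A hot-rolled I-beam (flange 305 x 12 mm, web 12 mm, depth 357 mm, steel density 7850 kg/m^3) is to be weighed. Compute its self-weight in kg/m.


A_flanges = 2 * 305 * 12 = 7320 mm^2
A_web = (357 - 2 * 12) * 12 = 3996 mm^2
A_total = 7320 + 3996 = 11316 mm^2 = 0.011316 m^2
Weight = rho * A = 7850 * 0.011316 = 88.8306 kg/m

88.8306 kg/m


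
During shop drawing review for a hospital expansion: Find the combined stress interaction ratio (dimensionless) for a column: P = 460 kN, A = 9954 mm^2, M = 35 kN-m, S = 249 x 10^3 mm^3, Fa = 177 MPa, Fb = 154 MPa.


f_a = P / A = 460000.0 / 9954 = 46.2126 MPa
f_b = M / S = 35000000.0 / 249000.0 = 140.5622 MPa
Ratio = f_a / Fa + f_b / Fb
= 46.2126 / 177 + 140.5622 / 154
= 1.1738 (dimensionless)

1.1738 (dimensionless)


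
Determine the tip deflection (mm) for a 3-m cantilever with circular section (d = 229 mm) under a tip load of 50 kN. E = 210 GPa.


I = pi * d^4 / 64 = pi * 229^4 / 64 = 134993180.01 mm^4
L = 3000.0 mm, P = 50000.0 N, E = 210000.0 MPa
delta = P * L^3 / (3 * E * I)
= 50000.0 * 3000.0^3 / (3 * 210000.0 * 134993180.01)
= 15.8738 mm

15.8738 mm


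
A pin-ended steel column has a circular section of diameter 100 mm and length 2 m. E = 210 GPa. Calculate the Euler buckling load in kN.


I = pi * d^4 / 64 = 4908738.52 mm^4
L = 2000.0 mm
P_cr = pi^2 * E * I / L^2
= 9.8696 * 210000.0 * 4908738.52 / 2000.0^2
= 2543483.63 N = 2543.4836 kN

2543.4836 kN


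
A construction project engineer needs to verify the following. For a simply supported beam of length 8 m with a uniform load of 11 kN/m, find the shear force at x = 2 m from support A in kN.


R_A = w * L / 2 = 11 * 8 / 2 = 44.0 kN
V(x) = R_A - w * x = 44.0 - 11 * 2
= 22.0 kN

22.0 kN


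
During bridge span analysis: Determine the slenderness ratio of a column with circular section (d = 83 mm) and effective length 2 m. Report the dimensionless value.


Radius of gyration r = d / 4 = 83 / 4 = 20.75 mm
L_eff = 2000.0 mm
Slenderness ratio = L / r = 2000.0 / 20.75 = 96.39 (dimensionless)

96.39 (dimensionless)


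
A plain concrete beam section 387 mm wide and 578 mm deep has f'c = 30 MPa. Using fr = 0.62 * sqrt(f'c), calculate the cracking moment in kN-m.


fr = 0.62 * sqrt(30) = 0.62 * 5.4772 = 3.3959 MPa
I = 387 * 578^3 / 12 = 6227492802.0 mm^4
y_t = 289.0 mm
M_cr = fr * I / y_t = 3.3959 * 6227492802.0 / 289.0 N-mm
= 73.1758 kN-m

73.1758 kN-m


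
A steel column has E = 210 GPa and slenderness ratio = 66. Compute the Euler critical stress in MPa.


sigma_cr = pi^2 * E / lambda^2
= 9.8696 * 210000.0 / 66^2
= 9.8696 * 210000.0 / 4356
= 475.8074 MPa

475.8074 MPa


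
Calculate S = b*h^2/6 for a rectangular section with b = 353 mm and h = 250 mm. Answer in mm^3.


S = b * h^2 / 6
= 353 * 250^2 / 6
= 353 * 62500 / 6
= 3677083.33 mm^3

3677083.33 mm^3


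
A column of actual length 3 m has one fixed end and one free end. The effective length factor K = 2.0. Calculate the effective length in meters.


L_eff = K * L
= 2.0 * 3
= 6.0 m

6.0 m


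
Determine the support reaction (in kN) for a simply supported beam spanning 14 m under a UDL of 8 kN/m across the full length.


Total load = w * L = 8 * 14 = 112 kN
By symmetry, each reaction R = total / 2 = 112 / 2 = 56.0 kN

56.0 kN


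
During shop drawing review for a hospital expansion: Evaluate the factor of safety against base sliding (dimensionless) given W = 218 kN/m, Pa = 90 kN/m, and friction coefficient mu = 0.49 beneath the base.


Resisting force = mu * W = 0.49 * 218 = 106.82 kN/m
FOS = Resisting / Driving = 106.82 / 90
= 1.1869 (dimensionless)

1.1869 (dimensionless)


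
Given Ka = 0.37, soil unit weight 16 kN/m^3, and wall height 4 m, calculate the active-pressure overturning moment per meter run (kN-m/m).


Pa = 0.5 * Ka * gamma * H^2
= 0.5 * 0.37 * 16 * 4^2
= 47.36 kN/m
Arm = H / 3 = 4 / 3 = 1.3333 m
Mo = Pa * arm = Pa * H / 3 = 47.36 * 4 / 3 = 63.1467 kN-m/m

63.1467 kN-m/m


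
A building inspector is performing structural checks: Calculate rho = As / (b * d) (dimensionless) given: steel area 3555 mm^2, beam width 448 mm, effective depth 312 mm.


rho = As / (b * d)
= 3555 / (448 * 312)
= 3555 / 139776
= 0.025434 (dimensionless)

0.025434 (dimensionless)


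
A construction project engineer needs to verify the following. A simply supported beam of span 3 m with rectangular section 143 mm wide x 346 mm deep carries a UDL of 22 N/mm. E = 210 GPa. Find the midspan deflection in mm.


I = 143 * 346^3 / 12 = 493609020.67 mm^4
L = 3000.0 mm, w = 22 N/mm, E = 210000.0 MPa
delta = 5 * w * L^4 / (384 * E * I)
= 5 * 22 * 3000.0^4 / (384 * 210000.0 * 493609020.67)
= 0.2238 mm

0.2238 mm


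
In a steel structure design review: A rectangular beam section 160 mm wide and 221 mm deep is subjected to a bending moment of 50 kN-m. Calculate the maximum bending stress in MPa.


I = b * h^3 / 12 = 160 * 221^3 / 12 = 143918146.67 mm^4
y = h / 2 = 221 / 2 = 110.5 mm
M = 50 kN-m = 50000000.0 N-mm
sigma = M * y / I = 50000000.0 * 110.5 / 143918146.67
= 38.39 MPa

38.39 MPa


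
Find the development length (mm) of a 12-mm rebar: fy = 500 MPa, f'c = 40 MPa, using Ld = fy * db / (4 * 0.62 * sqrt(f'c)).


Ld = (fy * db) / (4 * 0.62 * sqrt(f'c))
= (500 * 12) / (4 * 0.62 * sqrt(40))
= 6000 / 15.6849
= 382.53 mm

382.53 mm


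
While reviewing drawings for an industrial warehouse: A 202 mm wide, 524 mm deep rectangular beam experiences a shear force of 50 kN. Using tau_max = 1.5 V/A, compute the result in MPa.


A = b * h = 202 * 524 = 105848 mm^2
V = 50 kN = 50000.0 N
tau_max = 1.5 * V / A = 1.5 * 50000.0 / 105848
= 0.7086 MPa

0.7086 MPa


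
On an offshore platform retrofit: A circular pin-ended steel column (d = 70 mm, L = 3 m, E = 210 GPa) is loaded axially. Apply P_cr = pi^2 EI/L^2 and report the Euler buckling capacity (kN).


I = pi * d^4 / 64 = 1178588.12 mm^4
L = 3000.0 mm
P_cr = pi^2 * E * I / L^2
= 9.8696 * 210000.0 * 1178588.12 / 3000.0^2
= 271417.96 N = 271.418 kN

271.418 kN


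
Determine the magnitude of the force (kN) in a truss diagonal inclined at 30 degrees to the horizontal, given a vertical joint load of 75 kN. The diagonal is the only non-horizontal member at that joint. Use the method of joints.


At the joint, only the diagonal has a vertical component, so vertical equilibrium gives:
F * sin(30) = 75
F = 75 / sin(30)
= 75 / 0.5
= 150.0 kN

150.0 kN


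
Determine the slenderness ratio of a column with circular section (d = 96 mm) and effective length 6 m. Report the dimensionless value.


Radius of gyration r = d / 4 = 96 / 4 = 24.0 mm
L_eff = 6000.0 mm
Slenderness ratio = L / r = 6000.0 / 24.0 = 250.0 (dimensionless)

250.0 (dimensionless)


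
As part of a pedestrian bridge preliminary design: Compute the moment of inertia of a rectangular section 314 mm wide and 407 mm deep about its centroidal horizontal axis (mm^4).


I = b * h^3 / 12
= 314 * 407^3 / 12
= 314 * 67419143 / 12
= 1764134241.83 mm^4

1764134241.83 mm^4


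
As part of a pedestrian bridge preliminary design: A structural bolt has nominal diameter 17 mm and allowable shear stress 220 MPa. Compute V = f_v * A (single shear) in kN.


A = pi * d^2 / 4 = pi * 17^2 / 4 = 226.9801 mm^2
V = f_v * A / 1000 = 220 * 226.9801 / 1000
= 49.9356 kN

49.9356 kN


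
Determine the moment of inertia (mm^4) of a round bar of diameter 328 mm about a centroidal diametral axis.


r = d / 2 = 328 / 2 = 164.0 mm
I = pi * r^4 / 4 = pi * 164.0^4 / 4
= 568152959.9 mm^4

568152959.9 mm^4


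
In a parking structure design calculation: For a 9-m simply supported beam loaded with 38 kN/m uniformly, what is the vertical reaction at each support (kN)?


Total load = w * L = 38 * 9 = 342 kN
By symmetry, each reaction R = total / 2 = 342 / 2 = 171.0 kN

171.0 kN


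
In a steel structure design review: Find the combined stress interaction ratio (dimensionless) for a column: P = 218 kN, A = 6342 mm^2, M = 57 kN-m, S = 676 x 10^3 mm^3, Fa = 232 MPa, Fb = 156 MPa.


f_a = P / A = 218000.0 / 6342 = 34.374 MPa
f_b = M / S = 57000000.0 / 676000.0 = 84.3195 MPa
Ratio = f_a / Fa + f_b / Fb
= 34.374 / 232 + 84.3195 / 156
= 0.6887 (dimensionless)

0.6887 (dimensionless)


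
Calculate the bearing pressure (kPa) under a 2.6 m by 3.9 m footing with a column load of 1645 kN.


A = 2.6 * 3.9 = 10.14 m^2
q = P / A = 1645 / 10.14
= 162.2288 kPa

162.2288 kPa


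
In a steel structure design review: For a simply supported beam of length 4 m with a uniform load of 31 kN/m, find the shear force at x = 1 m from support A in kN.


R_A = w * L / 2 = 31 * 4 / 2 = 62.0 kN
V(x) = R_A - w * x = 62.0 - 31 * 1
= 31.0 kN

31.0 kN


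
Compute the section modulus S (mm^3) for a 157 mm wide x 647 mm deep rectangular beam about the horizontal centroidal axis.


S = b * h^2 / 6
= 157 * 647^2 / 6
= 157 * 418609 / 6
= 10953602.17 mm^3

10953602.17 mm^3


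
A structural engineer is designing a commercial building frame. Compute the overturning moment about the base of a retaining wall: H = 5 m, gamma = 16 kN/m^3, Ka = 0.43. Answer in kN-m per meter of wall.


Pa = 0.5 * Ka * gamma * H^2
= 0.5 * 0.43 * 16 * 5^2
= 86.0 kN/m
Arm = H / 3 = 5 / 3 = 1.6667 m
Mo = Pa * arm = Pa * H / 3 = 86.0 * 5 / 3 = 143.3333 kN-m/m

143.3333 kN-m/m


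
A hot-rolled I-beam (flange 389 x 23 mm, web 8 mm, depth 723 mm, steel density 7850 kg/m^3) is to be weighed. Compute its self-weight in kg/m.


A_flanges = 2 * 389 * 23 = 17894 mm^2
A_web = (723 - 2 * 23) * 8 = 5416 mm^2
A_total = 17894 + 5416 = 23310 mm^2 = 0.023310 m^2
Weight = rho * A = 7850 * 0.023310 = 182.9835 kg/m

182.9835 kg/m


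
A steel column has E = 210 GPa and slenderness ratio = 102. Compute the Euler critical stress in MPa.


sigma_cr = pi^2 * E / lambda^2
= 9.8696 * 210000.0 / 102^2
= 9.8696 * 210000.0 / 10404
= 199.2135 MPa

199.2135 MPa


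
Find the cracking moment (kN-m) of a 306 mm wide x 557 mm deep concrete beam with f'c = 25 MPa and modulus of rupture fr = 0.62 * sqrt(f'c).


fr = 0.62 * sqrt(25) = 0.62 * 5.0 = 3.1 MPa
I = 306 * 557^3 / 12 = 4406621671.5 mm^4
y_t = 278.5 mm
M_cr = fr * I / y_t = 3.1 * 4406621671.5 / 278.5 N-mm
= 49.0504 kN-m

49.0504 kN-m


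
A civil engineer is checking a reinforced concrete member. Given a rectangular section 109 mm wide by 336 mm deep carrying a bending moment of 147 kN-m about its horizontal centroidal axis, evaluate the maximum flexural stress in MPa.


I = b * h^3 / 12 = 109 * 336^3 / 12 = 344558592.0 mm^4
y = h / 2 = 336 / 2 = 168.0 mm
M = 147 kN-m = 147000000.0 N-mm
sigma = M * y / I = 147000000.0 * 168.0 / 344558592.0
= 71.67 MPa

71.67 MPa


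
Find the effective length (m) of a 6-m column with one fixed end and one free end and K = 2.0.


L_eff = K * L
= 2.0 * 6
= 12.0 m

12.0 m


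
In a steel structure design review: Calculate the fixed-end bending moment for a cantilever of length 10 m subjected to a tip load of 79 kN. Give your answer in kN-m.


For a cantilever with a point load at the free end:
M_max = P * L = 79 * 10 = 790 kN-m

790 kN-m


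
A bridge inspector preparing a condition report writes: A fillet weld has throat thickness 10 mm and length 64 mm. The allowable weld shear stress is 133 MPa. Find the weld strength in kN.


Strength = throat * length * allowable stress
= 10 * 64 * 133 N
= 85120 N
= 85.12 kN

85.12 kN


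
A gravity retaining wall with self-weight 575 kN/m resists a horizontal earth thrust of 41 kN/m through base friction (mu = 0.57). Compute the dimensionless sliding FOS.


Resisting force = mu * W = 0.57 * 575 = 327.75 kN/m
FOS = Resisting / Driving = 327.75 / 41
= 7.9939 (dimensionless)

7.9939 (dimensionless)


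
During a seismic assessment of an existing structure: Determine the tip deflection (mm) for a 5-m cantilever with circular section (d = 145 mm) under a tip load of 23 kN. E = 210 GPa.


I = pi * d^4 / 64 = pi * 145^4 / 64 = 21699109.31 mm^4
L = 5000.0 mm, P = 23000.0 N, E = 210000.0 MPa
delta = P * L^3 / (3 * E * I)
= 23000.0 * 5000.0^3 / (3 * 210000.0 * 21699109.31)
= 210.3078 mm

210.3078 mm


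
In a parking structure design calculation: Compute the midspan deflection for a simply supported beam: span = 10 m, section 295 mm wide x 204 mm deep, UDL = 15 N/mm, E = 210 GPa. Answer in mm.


I = 295 * 204^3 / 12 = 208704240.0 mm^4
L = 10000.0 mm, w = 15 N/mm, E = 210000.0 MPa
delta = 5 * w * L^4 / (384 * E * I)
= 5 * 15 * 10000.0^4 / (384 * 210000.0 * 208704240.0)
= 44.5635 mm

44.5635 mm


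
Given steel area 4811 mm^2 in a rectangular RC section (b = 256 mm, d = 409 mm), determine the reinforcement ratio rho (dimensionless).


rho = As / (b * d)
= 4811 / (256 * 409)
= 4811 / 104704
= 0.045949 (dimensionless)

0.045949 (dimensionless)


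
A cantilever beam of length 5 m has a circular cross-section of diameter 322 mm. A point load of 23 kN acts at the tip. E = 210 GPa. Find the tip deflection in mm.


I = pi * d^4 / 64 = pi * 322^4 / 64 = 527707644.47 mm^4
L = 5000.0 mm, P = 23000.0 N, E = 210000.0 MPa
delta = P * L^3 / (3 * E * I)
= 23000.0 * 5000.0^3 / (3 * 210000.0 * 527707644.47)
= 8.6478 mm

8.6478 mm


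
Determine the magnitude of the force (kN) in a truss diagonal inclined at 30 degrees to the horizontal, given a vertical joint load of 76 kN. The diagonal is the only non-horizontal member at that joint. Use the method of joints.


At the joint, only the diagonal has a vertical component, so vertical equilibrium gives:
F * sin(30) = 76
F = 76 / sin(30)
= 76 / 0.5
= 152.0 kN

152.0 kN


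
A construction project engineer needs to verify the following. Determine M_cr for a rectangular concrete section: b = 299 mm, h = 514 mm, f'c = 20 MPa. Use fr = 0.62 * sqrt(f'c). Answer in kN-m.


fr = 0.62 * sqrt(20) = 0.62 * 4.4721 = 2.7727 MPa
I = 299 * 514^3 / 12 = 3383602204.67 mm^4
y_t = 257.0 mm
M_cr = fr * I / y_t = 2.7727 * 3383602204.67 / 257.0 N-mm
= 36.505 kN-m

36.505 kN-m


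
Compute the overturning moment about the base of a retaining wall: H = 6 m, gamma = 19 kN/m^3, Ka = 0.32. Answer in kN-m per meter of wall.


Pa = 0.5 * Ka * gamma * H^2
= 0.5 * 0.32 * 19 * 6^2
= 109.44 kN/m
Arm = H / 3 = 6 / 3 = 2.0 m
Mo = Pa * arm = Pa * H / 3 = 109.44 * 6 / 3 = 218.88 kN-m/m

218.88 kN-m/m


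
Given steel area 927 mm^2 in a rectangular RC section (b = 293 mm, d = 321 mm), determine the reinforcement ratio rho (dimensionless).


rho = As / (b * d)
= 927 / (293 * 321)
= 927 / 94053
= 0.009856 (dimensionless)

0.009856 (dimensionless)


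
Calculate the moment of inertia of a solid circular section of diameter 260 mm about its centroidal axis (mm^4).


r = d / 2 = 260 / 2 = 130.0 mm
I = pi * r^4 / 4 = pi * 130.0^4 / 4
= 224317569.45 mm^4

224317569.45 mm^4


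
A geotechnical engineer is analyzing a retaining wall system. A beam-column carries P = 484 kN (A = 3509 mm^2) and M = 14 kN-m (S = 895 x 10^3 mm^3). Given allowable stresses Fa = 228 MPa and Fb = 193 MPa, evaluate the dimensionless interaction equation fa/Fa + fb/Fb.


f_a = P / A = 484000.0 / 3509 = 137.931 MPa
f_b = M / S = 14000000.0 / 895000.0 = 15.6425 MPa
Ratio = f_a / Fa + f_b / Fb
= 137.931 / 228 + 15.6425 / 193
= 0.686 (dimensionless)

0.686 (dimensionless)


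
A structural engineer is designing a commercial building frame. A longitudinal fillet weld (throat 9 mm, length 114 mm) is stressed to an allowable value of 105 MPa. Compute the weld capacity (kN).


Strength = throat * length * allowable stress
= 9 * 114 * 105 N
= 107730 N
= 107.73 kN

107.73 kN


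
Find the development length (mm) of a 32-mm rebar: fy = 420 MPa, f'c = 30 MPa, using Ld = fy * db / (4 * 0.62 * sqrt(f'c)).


Ld = (fy * db) / (4 * 0.62 * sqrt(f'c))
= (420 * 32) / (4 * 0.62 * sqrt(30))
= 13440 / 13.5835
= 989.43 mm

989.43 mm


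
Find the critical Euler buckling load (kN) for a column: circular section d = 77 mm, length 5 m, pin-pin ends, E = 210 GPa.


I = pi * d^4 / 64 = 1725570.86 mm^4
L = 5000.0 mm
P_cr = pi^2 * E * I / L^2
= 9.8696 * 210000.0 * 1725570.86 / 5000.0^2
= 143057.9 N = 143.0579 kN

143.0579 kN


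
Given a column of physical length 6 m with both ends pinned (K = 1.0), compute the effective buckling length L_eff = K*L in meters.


L_eff = K * L
= 1.0 * 6
= 6.0 m

6.0 m


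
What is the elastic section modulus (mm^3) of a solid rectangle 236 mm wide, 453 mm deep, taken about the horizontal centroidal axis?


S = b * h^2 / 6
= 236 * 453^2 / 6
= 236 * 205209 / 6
= 8071554.0 mm^3

8071554.0 mm^3


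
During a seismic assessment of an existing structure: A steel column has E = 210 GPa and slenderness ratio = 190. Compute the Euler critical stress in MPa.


sigma_cr = pi^2 * E / lambda^2
= 9.8696 * 210000.0 / 190^2
= 9.8696 * 210000.0 / 36100
= 57.4132 MPa

57.4132 MPa


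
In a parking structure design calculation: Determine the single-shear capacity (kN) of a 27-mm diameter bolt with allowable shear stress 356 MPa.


A = pi * d^2 / 4 = pi * 27^2 / 4 = 572.5553 mm^2
V = f_v * A / 1000 = 356 * 572.5553 / 1000
= 203.8297 kN

203.8297 kN


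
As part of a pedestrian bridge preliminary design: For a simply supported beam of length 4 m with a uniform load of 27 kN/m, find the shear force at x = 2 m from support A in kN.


R_A = w * L / 2 = 27 * 4 / 2 = 54.0 kN
V(x) = R_A - w * x = 54.0 - 27 * 2
= 0.0 kN

0.0 kN


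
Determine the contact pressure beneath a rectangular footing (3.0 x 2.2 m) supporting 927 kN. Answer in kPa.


A = 3.0 * 2.2 = 6.6 m^2
q = P / A = 927 / 6.6
= 140.4545 kPa

140.4545 kPa


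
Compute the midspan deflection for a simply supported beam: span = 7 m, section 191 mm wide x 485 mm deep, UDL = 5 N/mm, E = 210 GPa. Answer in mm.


I = 191 * 485^3 / 12 = 1815838989.58 mm^4
L = 7000.0 mm, w = 5 N/mm, E = 210000.0 MPa
delta = 5 * w * L^4 / (384 * E * I)
= 5 * 5 * 7000.0^4 / (384 * 210000.0 * 1815838989.58)
= 0.4099 mm

0.4099 mm


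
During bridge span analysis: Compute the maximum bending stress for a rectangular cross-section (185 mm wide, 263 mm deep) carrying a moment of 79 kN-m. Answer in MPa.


I = b * h^3 / 12 = 185 * 263^3 / 12 = 280451474.58 mm^4
y = h / 2 = 263 / 2 = 131.5 mm
M = 79 kN-m = 79000000.0 N-mm
sigma = M * y / I = 79000000.0 * 131.5 / 280451474.58
= 37.04 MPa

37.04 MPa


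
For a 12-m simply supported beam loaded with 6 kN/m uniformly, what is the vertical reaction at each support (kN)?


Total load = w * L = 6 * 12 = 72 kN
By symmetry, each reaction R = total / 2 = 72 / 2 = 36.0 kN

36.0 kN


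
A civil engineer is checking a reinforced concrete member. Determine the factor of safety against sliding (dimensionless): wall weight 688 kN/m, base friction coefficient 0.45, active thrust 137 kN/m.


Resisting force = mu * W = 0.45 * 688 = 309.6 kN/m
FOS = Resisting / Driving = 309.6 / 137
= 2.2599 (dimensionless)

2.2599 (dimensionless)


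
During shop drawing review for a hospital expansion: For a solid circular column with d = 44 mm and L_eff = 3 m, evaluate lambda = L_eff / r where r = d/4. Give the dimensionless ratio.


Radius of gyration r = d / 4 = 44 / 4 = 11.0 mm
L_eff = 3000.0 mm
Slenderness ratio = L / r = 3000.0 / 11.0 = 272.73 (dimensionless)

272.73 (dimensionless)


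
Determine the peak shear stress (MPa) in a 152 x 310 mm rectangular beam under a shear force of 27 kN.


A = b * h = 152 * 310 = 47120 mm^2
V = 27 kN = 27000.0 N
tau_max = 1.5 * V / A = 1.5 * 27000.0 / 47120
= 0.8595 MPa

0.8595 MPa


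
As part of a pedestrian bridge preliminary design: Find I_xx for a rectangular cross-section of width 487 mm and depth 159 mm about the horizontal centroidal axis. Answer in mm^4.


I = b * h^3 / 12
= 487 * 159^3 / 12
= 487 * 4019679 / 12
= 163131972.75 mm^4

163131972.75 mm^4


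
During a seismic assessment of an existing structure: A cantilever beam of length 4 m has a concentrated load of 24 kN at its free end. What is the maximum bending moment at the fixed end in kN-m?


For a cantilever with a point load at the free end:
M_max = P * L = 24 * 4 = 96 kN-m

96 kN-m


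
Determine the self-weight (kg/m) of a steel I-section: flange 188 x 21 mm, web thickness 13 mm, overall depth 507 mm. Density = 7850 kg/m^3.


A_flanges = 2 * 188 * 21 = 7896 mm^2
A_web = (507 - 2 * 21) * 13 = 6045 mm^2
A_total = 7896 + 6045 = 13941 mm^2 = 0.013941 m^2
Weight = rho * A = 7850 * 0.013941 = 109.4369 kg/m

109.4369 kg/m


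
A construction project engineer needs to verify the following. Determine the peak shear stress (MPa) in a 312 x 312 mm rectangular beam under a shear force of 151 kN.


A = b * h = 312 * 312 = 97344 mm^2
V = 151 kN = 151000.0 N
tau_max = 1.5 * V / A = 1.5 * 151000.0 / 97344
= 2.3268 MPa

2.3268 MPa


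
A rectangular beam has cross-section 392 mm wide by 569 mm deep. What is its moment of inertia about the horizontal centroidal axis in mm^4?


I = b * h^3 / 12
= 392 * 569^3 / 12
= 392 * 184220009 / 12
= 6017853627.33 mm^4

6017853627.33 mm^4


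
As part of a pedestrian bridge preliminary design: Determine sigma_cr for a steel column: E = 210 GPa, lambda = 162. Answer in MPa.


sigma_cr = pi^2 * E / lambda^2
= 9.8696 * 210000.0 / 162^2
= 9.8696 * 210000.0 / 26244
= 78.9749 MPa

78.9749 MPa


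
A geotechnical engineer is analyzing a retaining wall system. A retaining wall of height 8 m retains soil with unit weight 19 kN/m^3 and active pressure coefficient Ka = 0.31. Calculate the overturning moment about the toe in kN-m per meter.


Pa = 0.5 * Ka * gamma * H^2
= 0.5 * 0.31 * 19 * 8^2
= 188.48 kN/m
Arm = H / 3 = 8 / 3 = 2.6667 m
Mo = Pa * arm = Pa * H / 3 = 188.48 * 8 / 3 = 502.6133 kN-m/m

502.6133 kN-m/m


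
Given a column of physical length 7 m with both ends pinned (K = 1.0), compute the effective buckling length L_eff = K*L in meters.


L_eff = K * L
= 1.0 * 7
= 7.0 m

7.0 m


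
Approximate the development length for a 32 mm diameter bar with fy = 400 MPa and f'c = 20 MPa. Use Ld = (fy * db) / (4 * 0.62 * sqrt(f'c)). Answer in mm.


Ld = (fy * db) / (4 * 0.62 * sqrt(f'c))
= (400 * 32) / (4 * 0.62 * sqrt(20))
= 12800 / 11.0909
= 1154.1 mm

1154.1 mm


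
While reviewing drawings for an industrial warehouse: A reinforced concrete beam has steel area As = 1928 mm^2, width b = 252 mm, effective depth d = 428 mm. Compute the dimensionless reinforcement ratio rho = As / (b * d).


rho = As / (b * d)
= 1928 / (252 * 428)
= 1928 / 107856
= 0.017876 (dimensionless)

0.017876 (dimensionless)


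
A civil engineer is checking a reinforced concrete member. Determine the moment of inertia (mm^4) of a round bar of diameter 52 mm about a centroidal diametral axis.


r = d / 2 = 52 / 2 = 26.0 mm
I = pi * r^4 / 4 = pi * 26.0^4 / 4
= 358908.11 mm^4

358908.11 mm^4


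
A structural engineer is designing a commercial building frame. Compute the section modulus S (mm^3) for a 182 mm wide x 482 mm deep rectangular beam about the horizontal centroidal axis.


S = b * h^2 / 6
= 182 * 482^2 / 6
= 182 * 232324 / 6
= 7047161.33 mm^3

7047161.33 mm^3


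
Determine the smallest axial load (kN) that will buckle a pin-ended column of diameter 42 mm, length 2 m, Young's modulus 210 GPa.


I = pi * d^4 / 64 = 152745.02 mm^4
L = 2000.0 mm
P_cr = pi^2 * E * I / L^2
= 9.8696 * 210000.0 * 152745.02 / 2000.0^2
= 79145.48 N = 79.1455 kN

79.1455 kN


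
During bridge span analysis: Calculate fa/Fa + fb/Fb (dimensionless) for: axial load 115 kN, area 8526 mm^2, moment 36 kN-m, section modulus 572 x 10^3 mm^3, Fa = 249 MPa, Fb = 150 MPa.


f_a = P / A = 115000.0 / 8526 = 13.4882 MPa
f_b = M / S = 36000000.0 / 572000.0 = 62.9371 MPa
Ratio = f_a / Fa + f_b / Fb
= 13.4882 / 249 + 62.9371 / 150
= 0.4737 (dimensionless)

0.4737 (dimensionless)


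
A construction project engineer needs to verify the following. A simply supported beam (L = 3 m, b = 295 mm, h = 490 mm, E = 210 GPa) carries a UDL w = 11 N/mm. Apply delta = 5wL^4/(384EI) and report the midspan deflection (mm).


I = 295 * 490^3 / 12 = 2892204583.33 mm^4
L = 3000.0 mm, w = 11 N/mm, E = 210000.0 MPa
delta = 5 * w * L^4 / (384 * E * I)
= 5 * 11 * 3000.0^4 / (384 * 210000.0 * 2892204583.33)
= 0.0191 mm

0.0191 mm


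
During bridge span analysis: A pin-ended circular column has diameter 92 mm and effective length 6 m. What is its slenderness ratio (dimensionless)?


Radius of gyration r = d / 4 = 92 / 4 = 23.0 mm
L_eff = 6000.0 mm
Slenderness ratio = L / r = 6000.0 / 23.0 = 260.87 (dimensionless)

260.87 (dimensionless)


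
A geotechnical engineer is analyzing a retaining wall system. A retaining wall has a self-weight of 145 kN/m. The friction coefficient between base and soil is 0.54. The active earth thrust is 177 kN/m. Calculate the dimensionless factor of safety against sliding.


Resisting force = mu * W = 0.54 * 145 = 78.3 kN/m
FOS = Resisting / Driving = 78.3 / 177
= 0.4424 (dimensionless)

0.4424 (dimensionless)


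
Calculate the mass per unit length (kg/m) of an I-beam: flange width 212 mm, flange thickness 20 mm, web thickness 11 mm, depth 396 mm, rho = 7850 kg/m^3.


A_flanges = 2 * 212 * 20 = 8480 mm^2
A_web = (396 - 2 * 20) * 11 = 3916 mm^2
A_total = 8480 + 3916 = 12396 mm^2 = 0.012396 m^2
Weight = rho * A = 7850 * 0.012396 = 97.3086 kg/m

97.3086 kg/m


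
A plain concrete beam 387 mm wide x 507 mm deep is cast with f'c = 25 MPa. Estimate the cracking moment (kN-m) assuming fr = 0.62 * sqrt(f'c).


fr = 0.62 * sqrt(25) = 0.62 * 5.0 = 3.1 MPa
I = 387 * 507^3 / 12 = 4202943936.75 mm^4
y_t = 253.5 mm
M_cr = fr * I / y_t = 3.1 * 4202943936.75 / 253.5 N-mm
= 51.3969 kN-m

51.3969 kN-m


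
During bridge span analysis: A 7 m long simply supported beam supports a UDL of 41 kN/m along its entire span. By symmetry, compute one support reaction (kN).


Total load = w * L = 41 * 7 = 287 kN
By symmetry, each reaction R = total / 2 = 287 / 2 = 143.5 kN

143.5 kN


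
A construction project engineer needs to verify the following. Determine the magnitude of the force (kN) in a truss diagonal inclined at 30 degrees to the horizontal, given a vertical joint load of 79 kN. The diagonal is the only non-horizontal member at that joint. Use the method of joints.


At the joint, only the diagonal has a vertical component, so vertical equilibrium gives:
F * sin(30) = 79
F = 79 / sin(30)
= 79 / 0.5
= 158.0 kN

158.0 kN


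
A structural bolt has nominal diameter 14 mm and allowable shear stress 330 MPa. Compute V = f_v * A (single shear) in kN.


A = pi * d^2 / 4 = pi * 14^2 / 4 = 153.938 mm^2
V = f_v * A / 1000 = 330 * 153.938 / 1000
= 50.7996 kN

50.7996 kN


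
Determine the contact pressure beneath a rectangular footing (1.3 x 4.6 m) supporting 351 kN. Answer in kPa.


A = 1.3 * 4.6 = 5.98 m^2
q = P / A = 351 / 5.98
= 58.6957 kPa

58.6957 kPa


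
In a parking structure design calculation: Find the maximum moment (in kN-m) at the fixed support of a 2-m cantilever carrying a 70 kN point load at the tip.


For a cantilever with a point load at the free end:
M_max = P * L = 70 * 2 = 140 kN-m

140 kN-m


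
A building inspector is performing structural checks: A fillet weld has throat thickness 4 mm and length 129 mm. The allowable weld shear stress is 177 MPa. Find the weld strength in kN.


Strength = throat * length * allowable stress
= 4 * 129 * 177 N
= 91332 N
= 91.33 kN

91.33 kN


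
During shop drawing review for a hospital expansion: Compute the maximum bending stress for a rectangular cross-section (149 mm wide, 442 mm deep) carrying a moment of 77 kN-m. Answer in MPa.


I = b * h^3 / 12 = 149 * 442^3 / 12 = 1072190192.67 mm^4
y = h / 2 = 442 / 2 = 221.0 mm
M = 77 kN-m = 77000000.0 N-mm
sigma = M * y / I = 77000000.0 * 221.0 / 1072190192.67
= 15.87 MPa

15.87 MPa


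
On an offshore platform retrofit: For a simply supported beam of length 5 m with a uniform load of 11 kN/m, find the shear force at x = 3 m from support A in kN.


R_A = w * L / 2 = 11 * 5 / 2 = 27.5 kN
V(x) = R_A - w * x = 27.5 - 11 * 3
= -5.5 kN

-5.5 kN


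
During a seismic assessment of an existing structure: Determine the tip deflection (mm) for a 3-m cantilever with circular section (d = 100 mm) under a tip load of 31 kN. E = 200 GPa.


I = pi * d^4 / 64 = pi * 100^4 / 64 = 4908738.52 mm^4
L = 3000.0 mm, P = 31000.0 N, E = 200000.0 MPa
delta = P * L^3 / (3 * E * I)
= 31000.0 * 3000.0^3 / (3 * 200000.0 * 4908738.52)
= 284.1871 mm

284.1871 mm


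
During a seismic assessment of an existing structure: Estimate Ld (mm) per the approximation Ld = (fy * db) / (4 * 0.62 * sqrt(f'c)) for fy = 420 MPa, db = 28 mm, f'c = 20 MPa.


Ld = (fy * db) / (4 * 0.62 * sqrt(f'c))
= (420 * 28) / (4 * 0.62 * sqrt(20))
= 11760 / 11.0909
= 1060.33 mm

1060.33 mm


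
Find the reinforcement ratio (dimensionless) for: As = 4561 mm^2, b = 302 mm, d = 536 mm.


rho = As / (b * d)
= 4561 / (302 * 536)
= 4561 / 161872
= 0.028177 (dimensionless)

0.028177 (dimensionless)


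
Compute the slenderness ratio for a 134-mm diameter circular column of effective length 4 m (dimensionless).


Radius of gyration r = d / 4 = 134 / 4 = 33.5 mm
L_eff = 4000.0 mm
Slenderness ratio = L / r = 4000.0 / 33.5 = 119.4 (dimensionless)

119.4 (dimensionless)


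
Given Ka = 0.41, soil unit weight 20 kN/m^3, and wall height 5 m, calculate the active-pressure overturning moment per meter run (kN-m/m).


Pa = 0.5 * Ka * gamma * H^2
= 0.5 * 0.41 * 20 * 5^2
= 102.5 kN/m
Arm = H / 3 = 5 / 3 = 1.6667 m
Mo = Pa * arm = Pa * H / 3 = 102.5 * 5 / 3 = 170.8333 kN-m/m

170.8333 kN-m/m


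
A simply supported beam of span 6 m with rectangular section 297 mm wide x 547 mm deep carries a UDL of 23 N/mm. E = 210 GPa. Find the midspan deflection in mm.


I = 297 * 547^3 / 12 = 4050766244.25 mm^4
L = 6000.0 mm, w = 23 N/mm, E = 210000.0 MPa
delta = 5 * w * L^4 / (384 * E * I)
= 5 * 23 * 6000.0^4 / (384 * 210000.0 * 4050766244.25)
= 0.4563 mm

0.4563 mm


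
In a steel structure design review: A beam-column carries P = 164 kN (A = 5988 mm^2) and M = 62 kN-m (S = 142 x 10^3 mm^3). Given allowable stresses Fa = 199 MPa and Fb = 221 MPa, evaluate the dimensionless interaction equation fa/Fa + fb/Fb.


f_a = P / A = 164000.0 / 5988 = 27.3881 MPa
f_b = M / S = 62000000.0 / 142000.0 = 436.6197 MPa
Ratio = f_a / Fa + f_b / Fb
= 27.3881 / 199 + 436.6197 / 221
= 2.1133 (dimensionless)

2.1133 (dimensionless)


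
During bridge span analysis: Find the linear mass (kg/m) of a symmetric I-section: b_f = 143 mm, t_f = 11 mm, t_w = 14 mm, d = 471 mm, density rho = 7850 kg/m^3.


A_flanges = 2 * 143 * 11 = 3146 mm^2
A_web = (471 - 2 * 11) * 14 = 6286 mm^2
A_total = 3146 + 6286 = 9432 mm^2 = 0.009432 m^2
Weight = rho * A = 7850 * 0.009432 = 74.0412 kg/m

74.0412 kg/m


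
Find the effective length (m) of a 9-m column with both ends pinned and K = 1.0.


L_eff = K * L
= 1.0 * 9
= 9.0 m

9.0 m


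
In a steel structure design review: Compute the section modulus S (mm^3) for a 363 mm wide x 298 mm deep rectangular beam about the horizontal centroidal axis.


S = b * h^2 / 6
= 363 * 298^2 / 6
= 363 * 88804 / 6
= 5372642.0 mm^3

5372642.0 mm^3


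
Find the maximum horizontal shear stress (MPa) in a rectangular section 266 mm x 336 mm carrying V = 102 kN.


A = b * h = 266 * 336 = 89376 mm^2
V = 102 kN = 102000.0 N
tau_max = 1.5 * V / A = 1.5 * 102000.0 / 89376
= 1.7119 MPa

1.7119 MPa


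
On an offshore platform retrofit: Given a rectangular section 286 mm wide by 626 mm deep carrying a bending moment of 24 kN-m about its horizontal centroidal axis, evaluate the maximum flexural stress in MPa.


I = b * h^3 / 12 = 286 * 626^3 / 12 = 5846659294.67 mm^4
y = h / 2 = 626 / 2 = 313.0 mm
M = 24 kN-m = 24000000.0 N-mm
sigma = M * y / I = 24000000.0 * 313.0 / 5846659294.67
= 1.28 MPa

1.28 MPa


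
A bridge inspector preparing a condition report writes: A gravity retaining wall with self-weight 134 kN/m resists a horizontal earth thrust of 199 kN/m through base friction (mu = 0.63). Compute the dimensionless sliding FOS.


Resisting force = mu * W = 0.63 * 134 = 84.42 kN/m
FOS = Resisting / Driving = 84.42 / 199
= 0.4242 (dimensionless)

0.4242 (dimensionless)


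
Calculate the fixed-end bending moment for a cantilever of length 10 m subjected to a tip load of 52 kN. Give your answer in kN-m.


For a cantilever with a point load at the free end:
M_max = P * L = 52 * 10 = 520 kN-m

520 kN-m


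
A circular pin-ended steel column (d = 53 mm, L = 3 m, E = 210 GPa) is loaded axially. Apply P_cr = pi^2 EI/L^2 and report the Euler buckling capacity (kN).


I = pi * d^4 / 64 = 387323.08 mm^4
L = 3000.0 mm
P_cr = pi^2 * E * I / L^2
= 9.8696 * 210000.0 * 387323.08 / 3000.0^2
= 89196.93 N = 89.1969 kN

89.1969 kN


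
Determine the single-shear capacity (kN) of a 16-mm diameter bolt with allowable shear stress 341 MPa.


A = pi * d^2 / 4 = pi * 16^2 / 4 = 201.0619 mm^2
V = f_v * A / 1000 = 341 * 201.0619 / 1000
= 68.5621 kN

68.5621 kN


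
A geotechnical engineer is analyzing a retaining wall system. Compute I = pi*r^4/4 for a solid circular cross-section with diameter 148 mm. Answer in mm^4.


r = d / 2 = 148 / 2 = 74.0 mm
I = pi * r^4 / 4 = pi * 74.0^4 / 4
= 23551401.72 mm^4

23551401.72 mm^4


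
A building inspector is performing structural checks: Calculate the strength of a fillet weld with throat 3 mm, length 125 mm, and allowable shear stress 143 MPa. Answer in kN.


Strength = throat * length * allowable stress
= 3 * 125 * 143 N
= 53625 N
= 53.62 kN

53.62 kN


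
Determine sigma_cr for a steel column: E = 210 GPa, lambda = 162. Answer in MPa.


sigma_cr = pi^2 * E / lambda^2
= 9.8696 * 210000.0 / 162^2
= 9.8696 * 210000.0 / 26244
= 78.9749 MPa

78.9749 MPa


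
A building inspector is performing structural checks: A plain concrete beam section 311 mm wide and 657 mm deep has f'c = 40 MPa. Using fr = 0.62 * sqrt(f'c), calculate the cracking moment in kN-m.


fr = 0.62 * sqrt(40) = 0.62 * 6.3246 = 3.9212 MPa
I = 311 * 657^3 / 12 = 7349795435.25 mm^4
y_t = 328.5 mm
M_cr = fr * I / y_t = 3.9212 * 7349795435.25 / 328.5 N-mm
= 87.7327 kN-m

87.7327 kN-m


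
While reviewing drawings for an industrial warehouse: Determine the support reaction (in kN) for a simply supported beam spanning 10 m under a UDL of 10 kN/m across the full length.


Total load = w * L = 10 * 10 = 100 kN
By symmetry, each reaction R = total / 2 = 100 / 2 = 50.0 kN

50.0 kN


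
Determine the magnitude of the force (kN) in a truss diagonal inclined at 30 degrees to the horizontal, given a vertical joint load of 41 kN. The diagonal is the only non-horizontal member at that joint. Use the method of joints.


At the joint, only the diagonal has a vertical component, so vertical equilibrium gives:
F * sin(30) = 41
F = 41 / sin(30)
= 41 / 0.5
= 82.0 kN

82.0 kN


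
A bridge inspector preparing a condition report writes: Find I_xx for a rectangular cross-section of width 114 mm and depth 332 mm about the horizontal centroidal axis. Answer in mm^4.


I = b * h^3 / 12
= 114 * 332^3 / 12
= 114 * 36594368 / 12
= 347646496.0 mm^4

347646496.0 mm^4


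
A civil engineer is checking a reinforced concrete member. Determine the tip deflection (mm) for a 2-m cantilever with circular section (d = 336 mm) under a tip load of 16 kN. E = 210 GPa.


I = pi * d^4 / 64 = pi * 336^4 / 64 = 625643602.8 mm^4
L = 2000.0 mm, P = 16000.0 N, E = 210000.0 MPa
delta = P * L^3 / (3 * E * I)
= 16000.0 * 2000.0^3 / (3 * 210000.0 * 625643602.8)
= 0.3247 mm

0.3247 mm


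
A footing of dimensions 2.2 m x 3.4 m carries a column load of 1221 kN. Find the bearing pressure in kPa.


A = 2.2 * 3.4 = 7.48 m^2
q = P / A = 1221 / 7.48
= 163.2353 kPa

163.2353 kPa


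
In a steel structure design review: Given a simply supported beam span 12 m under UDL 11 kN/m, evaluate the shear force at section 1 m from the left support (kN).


R_A = w * L / 2 = 11 * 12 / 2 = 66.0 kN
V(x) = R_A - w * x = 66.0 - 11 * 1
= 55.0 kN

55.0 kN


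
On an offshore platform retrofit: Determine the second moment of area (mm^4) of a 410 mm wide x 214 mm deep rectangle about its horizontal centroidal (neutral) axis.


I = b * h^3 / 12
= 410 * 214^3 / 12
= 410 * 9800344 / 12
= 334845086.67 mm^4

334845086.67 mm^4


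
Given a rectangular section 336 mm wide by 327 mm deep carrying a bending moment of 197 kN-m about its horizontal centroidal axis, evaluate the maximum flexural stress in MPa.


I = b * h^3 / 12 = 336 * 327^3 / 12 = 979041924.0 mm^4
y = h / 2 = 327 / 2 = 163.5 mm
M = 197 kN-m = 197000000.0 N-mm
sigma = M * y / I = 197000000.0 * 163.5 / 979041924.0
= 32.9 MPa

32.9 MPa


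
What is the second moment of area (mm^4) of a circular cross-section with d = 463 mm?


r = d / 2 = 463 / 2 = 231.5 mm
I = pi * r^4 / 4 = pi * 231.5^4 / 4
= 2255765045.89 mm^4

2255765045.89 mm^4


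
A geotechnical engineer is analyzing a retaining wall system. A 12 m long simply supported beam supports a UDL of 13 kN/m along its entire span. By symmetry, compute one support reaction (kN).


Total load = w * L = 13 * 12 = 156 kN
By symmetry, each reaction R = total / 2 = 156 / 2 = 78.0 kN

78.0 kN


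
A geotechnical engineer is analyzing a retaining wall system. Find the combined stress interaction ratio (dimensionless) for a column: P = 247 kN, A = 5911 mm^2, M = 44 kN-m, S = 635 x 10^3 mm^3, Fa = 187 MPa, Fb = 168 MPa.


f_a = P / A = 247000.0 / 5911 = 41.7865 MPa
f_b = M / S = 44000000.0 / 635000.0 = 69.2913 MPa
Ratio = f_a / Fa + f_b / Fb
= 41.7865 / 187 + 69.2913 / 168
= 0.6359 (dimensionless)

0.6359 (dimensionless)


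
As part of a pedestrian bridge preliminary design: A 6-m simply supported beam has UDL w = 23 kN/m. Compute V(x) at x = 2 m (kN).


R_A = w * L / 2 = 23 * 6 / 2 = 69.0 kN
V(x) = R_A - w * x = 69.0 - 23 * 2
= 23.0 kN

23.0 kN


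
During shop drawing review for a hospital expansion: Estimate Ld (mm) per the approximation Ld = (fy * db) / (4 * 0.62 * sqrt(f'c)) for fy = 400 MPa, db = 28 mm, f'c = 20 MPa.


Ld = (fy * db) / (4 * 0.62 * sqrt(f'c))
= (400 * 28) / (4 * 0.62 * sqrt(20))
= 11200 / 11.0909
= 1009.84 mm

1009.84 mm


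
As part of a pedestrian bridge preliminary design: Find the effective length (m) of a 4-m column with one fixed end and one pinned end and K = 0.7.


L_eff = K * L
= 0.7 * 4
= 2.8 m

2.8 m


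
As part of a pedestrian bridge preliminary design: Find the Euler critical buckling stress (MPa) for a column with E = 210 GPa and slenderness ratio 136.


sigma_cr = pi^2 * E / lambda^2
= 9.8696 * 210000.0 / 136^2
= 9.8696 * 210000.0 / 18496
= 112.0576 MPa

112.0576 MPa


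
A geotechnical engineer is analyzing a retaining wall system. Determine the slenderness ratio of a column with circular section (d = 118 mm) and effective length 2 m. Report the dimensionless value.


Radius of gyration r = d / 4 = 118 / 4 = 29.5 mm
L_eff = 2000.0 mm
Slenderness ratio = L / r = 2000.0 / 29.5 = 67.8 (dimensionless)

67.8 (dimensionless)


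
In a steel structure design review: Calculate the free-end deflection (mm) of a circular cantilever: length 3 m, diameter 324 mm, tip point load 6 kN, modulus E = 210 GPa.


I = pi * d^4 / 64 = pi * 324^4 / 64 = 540941049.82 mm^4
L = 3000.0 mm, P = 6000.0 N, E = 210000.0 MPa
delta = P * L^3 / (3 * E * I)
= 6000.0 * 3000.0^3 / (3 * 210000.0 * 540941049.82)
= 0.4754 mm

0.4754 mm
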